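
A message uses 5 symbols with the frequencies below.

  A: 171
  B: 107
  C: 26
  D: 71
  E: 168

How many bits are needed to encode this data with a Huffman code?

Greedily combine the two least-frequent nodes:
combine C(26), D(71) → 97
combine 97, B(107) → 204
combine E(168), A(171) → 339
combine 204, 339 → 543
Total encoded bits = sum of merged weights = 97 + 204 + 339 + 543 = 1183.

1183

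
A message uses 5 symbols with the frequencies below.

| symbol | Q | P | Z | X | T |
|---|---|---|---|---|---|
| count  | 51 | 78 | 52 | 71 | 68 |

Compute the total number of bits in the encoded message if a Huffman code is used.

Greedily combine the two least-frequent nodes:
Q(51) + Z(52) → 103
T(68) + X(71) → 139
P(78) + 103 → 181
139 + 181 → 320
Total encoded bits = sum of merged weights = 103 + 139 + 181 + 320 = 743.

743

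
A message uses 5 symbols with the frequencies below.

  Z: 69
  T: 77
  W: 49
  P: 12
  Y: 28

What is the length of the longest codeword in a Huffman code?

3

Merge the two lowest-weight nodes at each step:
combine P(12), Y(28) → 40
combine 40, W(49) → 89
combine Z(69), T(77) → 146
combine 89, 146 → 235
The first pair merged (P, Y) ends up deepest, at depth 3.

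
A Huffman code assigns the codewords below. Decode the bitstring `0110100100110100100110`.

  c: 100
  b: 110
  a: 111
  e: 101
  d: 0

Read left to right; each codeword is recognised as soon as it completes (prefix code):
  0→d | 110→b | 100→c | 100→c | 110→b | 100→c | 100→c | 110→b
Decoded message: dbccbccb

dbccbccb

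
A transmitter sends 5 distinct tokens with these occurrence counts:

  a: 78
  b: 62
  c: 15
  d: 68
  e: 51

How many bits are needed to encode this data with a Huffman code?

614

Merge the two smallest weights repeatedly:
c(15) + e(51) → 66
b(62) + 66 → 128
d(68) + a(78) → 146
128 + 146 → 274
The encoded length is the sum of every internal node's weight: 66 + 128 + 146 + 274 = 614 bits.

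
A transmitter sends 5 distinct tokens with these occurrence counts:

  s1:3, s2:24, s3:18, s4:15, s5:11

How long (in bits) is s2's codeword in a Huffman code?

2

Huffman merges, smallest pair first:
combine s1(3), s5(11) → 14
combine 14, s4(15) → 29
combine s3(18), s2(24) → 42
combine 29, 42 → 71
The subtree containing s2 is merged 2 times, so code length = 2.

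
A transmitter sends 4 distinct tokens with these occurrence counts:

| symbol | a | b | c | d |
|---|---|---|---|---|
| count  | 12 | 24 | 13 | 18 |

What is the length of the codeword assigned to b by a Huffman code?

2

Repeatedly merge the two smallest:
merge a(12) and c(13): 25
merge d(18) and b(24): 42
merge 25 and 42: 67
The subtree containing b is merged 2 times, so code length = 2.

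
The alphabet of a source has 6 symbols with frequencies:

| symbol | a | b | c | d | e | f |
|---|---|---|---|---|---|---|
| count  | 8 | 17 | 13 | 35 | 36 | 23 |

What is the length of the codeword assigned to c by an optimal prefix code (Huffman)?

4

Huffman merges, smallest pair first:
a(8) + c(13) → 21
b(17) + 21 → 38
f(23) + d(35) → 58
e(36) + 38 → 74
58 + 74 → 132
c's leaf is at depth 4, giving a 4-bit codeword.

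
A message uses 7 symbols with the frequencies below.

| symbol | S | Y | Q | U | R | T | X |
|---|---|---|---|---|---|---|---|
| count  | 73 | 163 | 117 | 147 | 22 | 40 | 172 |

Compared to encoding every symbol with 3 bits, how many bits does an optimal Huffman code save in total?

Fixed-length: 3 bits × 734 symbols = 2202 bits.
Huffman merges:
combine R(22), T(40) → 62
combine 62, S(73) → 135
combine Q(117), 135 → 252
combine U(147), Y(163) → 310
combine X(172), 252 → 424
combine 310, 424 → 734
Huffman total = 62 + 135 + 252 + 310 + 424 + 734 = 1917 bits.
Saving = 2202 − 1917 = 285 bits.

285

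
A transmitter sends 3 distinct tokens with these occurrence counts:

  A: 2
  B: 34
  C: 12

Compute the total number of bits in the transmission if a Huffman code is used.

Build the Huffman tree bottom-up:
combine A(2), C(12) → 14
combine 14, B(34) → 48
Total encoded bits = sum of merged weights = 14 + 48 = 62.

62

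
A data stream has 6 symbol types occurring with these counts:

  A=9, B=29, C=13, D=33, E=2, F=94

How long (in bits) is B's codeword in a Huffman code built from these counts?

3

Huffman merges, smallest pair first:
combine E(2), A(9) → 11
combine 11, C(13) → 24
combine 24, B(29) → 53
combine D(33), 53 → 86
combine 86, F(94) → 180
The subtree containing B is merged 3 times, so code length = 3.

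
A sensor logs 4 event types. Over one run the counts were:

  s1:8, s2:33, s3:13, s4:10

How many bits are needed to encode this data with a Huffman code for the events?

113

Greedily combine the two least-frequent nodes:
s1(8) + s4(10) → 18
s3(13) + 18 → 31
31 + s2(33) → 64
The encoded length is the sum of every internal node's weight: 18 + 31 + 64 = 113 bits.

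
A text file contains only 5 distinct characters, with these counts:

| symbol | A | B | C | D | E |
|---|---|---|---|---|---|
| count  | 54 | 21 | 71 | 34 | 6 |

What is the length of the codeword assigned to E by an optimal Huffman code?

4

Huffman merges, smallest pair first:
combine E(6), B(21) → 27
combine 27, D(34) → 61
combine A(54), 61 → 115
combine C(71), 115 → 186
E sits 4 levels below the root, so its codeword is 4 bits.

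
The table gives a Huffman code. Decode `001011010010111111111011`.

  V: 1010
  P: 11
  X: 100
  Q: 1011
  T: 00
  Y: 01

TQYTQPPPQ

Read left to right; each codeword is recognised as soon as it completes (prefix code):
  00→T | 1011→Q | 01→Y | 00→T | 1011→Q | 11→P | 11→P | 11→P | 1011→Q
Decoded message: TQYTQPPPQ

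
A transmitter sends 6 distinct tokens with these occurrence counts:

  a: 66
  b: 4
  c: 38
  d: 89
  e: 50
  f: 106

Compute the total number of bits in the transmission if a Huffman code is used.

840

Build the Huffman tree bottom-up:
combine b(4), c(38) → 42
combine 42, e(50) → 92
combine a(66), d(89) → 155
combine 92, f(106) → 198
combine 155, 198 → 353
Each symbol's bit-cost is frequency × depth; summing gives 840 bits (equivalently 42 + 92 + 155 + 198 + 353).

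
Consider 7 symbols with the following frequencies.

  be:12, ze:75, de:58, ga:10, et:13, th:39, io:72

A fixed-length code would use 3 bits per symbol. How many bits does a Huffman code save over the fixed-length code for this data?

148

Fixed-length: 3 bits × 279 symbols = 837 bits.
Huffman merges:
merge ga(10) and be(12): 22
merge et(13) and 22: 35
merge 35 and th(39): 74
merge de(58) and io(72): 130
merge 74 and ze(75): 149
merge 130 and 149: 279
Huffman total = 22 + 35 + 74 + 130 + 149 + 279 = 689 bits.
Saving = 837 − 689 = 148 bits.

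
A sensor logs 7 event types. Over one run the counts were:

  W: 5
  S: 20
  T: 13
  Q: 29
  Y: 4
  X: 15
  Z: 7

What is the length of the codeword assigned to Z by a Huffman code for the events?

Repeatedly merge the two smallest:
Y(4) + W(5) → 9
Z(7) + 9 → 16
T(13) + X(15) → 28
16 + S(20) → 36
28 + Q(29) → 57
36 + 57 → 93
Z's leaf is at depth 3, giving a 3-bit codeword.

3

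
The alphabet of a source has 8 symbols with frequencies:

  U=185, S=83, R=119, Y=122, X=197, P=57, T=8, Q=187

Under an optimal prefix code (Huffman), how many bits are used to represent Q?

Huffman merges, smallest pair first:
combine T(8), P(57) → 65
combine 65, S(83) → 148
combine R(119), Y(122) → 241
combine 148, U(185) → 333
combine Q(187), X(197) → 384
combine 241, 333 → 574
combine 384, 574 → 958
Q sits 2 levels below the root, so its codeword is 2 bits.

2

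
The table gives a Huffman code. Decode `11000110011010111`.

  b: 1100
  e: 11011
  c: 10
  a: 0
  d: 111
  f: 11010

babfd

Read left to right; each codeword is recognised as soon as it completes (prefix code):
  1100→b | 0→a | 1100→b | 11010→f | 111→d
Decoded message: babfd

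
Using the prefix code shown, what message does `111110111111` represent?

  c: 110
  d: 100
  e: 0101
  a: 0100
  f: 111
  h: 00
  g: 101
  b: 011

fcff

Read left to right; each codeword is recognised as soon as it completes (prefix code):
  111→f | 110→c | 111→f | 111→f
Decoded message: fcff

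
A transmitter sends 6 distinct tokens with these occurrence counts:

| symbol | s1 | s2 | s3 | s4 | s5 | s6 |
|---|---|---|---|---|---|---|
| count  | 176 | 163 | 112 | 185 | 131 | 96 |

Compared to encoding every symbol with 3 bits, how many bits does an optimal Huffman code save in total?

Fixed-length: 3 bits × 863 symbols = 2589 bits.
Huffman merges:
combine s6(96), s3(112) → 208
combine s5(131), s2(163) → 294
combine s1(176), s4(185) → 361
combine 208, 294 → 502
combine 361, 502 → 863
Huffman total = 208 + 294 + 361 + 502 + 863 = 2228 bits.
Saving = 2589 − 2228 = 361 bits.

361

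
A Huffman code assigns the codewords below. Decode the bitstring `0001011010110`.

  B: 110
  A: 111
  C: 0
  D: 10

Read left to right; each codeword is recognised as soon as it completes (prefix code):
  0→C | 0→C | 0→C | 10→D | 110→B | 10→D | 110→B
Decoded message: CCCDBDB

CCCDBDB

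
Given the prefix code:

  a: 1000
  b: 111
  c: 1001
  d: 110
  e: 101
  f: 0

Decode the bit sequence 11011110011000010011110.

Read left to right; each codeword is recognised as soon as it completes (prefix code):
  110→d | 111→b | 1001→c | 1000→a | 0→f | 1001→c | 111→b | 0→f
Decoded message: dbcafcbf

dbcafcbf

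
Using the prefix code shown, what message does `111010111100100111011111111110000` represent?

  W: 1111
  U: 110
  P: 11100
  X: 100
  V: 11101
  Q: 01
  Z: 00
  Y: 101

VQPXVWWXZ

Read left to right; each codeword is recognised as soon as it completes (prefix code):
  11101→V | 01→Q | 11100→P | 100→X | 11101→V | 1111→W | 1111→W | 100→X | 00→Z
Decoded message: VQPXVWWXZ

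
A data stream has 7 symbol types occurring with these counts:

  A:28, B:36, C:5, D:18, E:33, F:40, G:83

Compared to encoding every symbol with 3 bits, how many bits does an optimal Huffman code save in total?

Fixed-length: 3 bits × 243 symbols = 729 bits.
Huffman merges:
combine C(5), D(18) → 23
combine 23, A(28) → 51
combine E(33), B(36) → 69
combine F(40), 51 → 91
combine 69, G(83) → 152
combine 91, 152 → 243
Huffman total = 23 + 51 + 69 + 91 + 152 + 243 = 629 bits.
Saving = 729 − 629 = 100 bits.

100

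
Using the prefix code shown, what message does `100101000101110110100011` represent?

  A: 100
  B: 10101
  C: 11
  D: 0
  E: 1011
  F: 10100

Read left to right; each codeword is recognised as soon as it completes (prefix code):
  100→A | 10100→F | 0→D | 1011→E | 1011→E | 0→D | 100→A | 0→D | 11→C
Decoded message: AFDEEDADC

AFDEEDADC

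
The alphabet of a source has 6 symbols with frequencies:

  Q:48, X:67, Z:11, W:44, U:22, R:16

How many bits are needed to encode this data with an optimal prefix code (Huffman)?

492

Greedily combine the two least-frequent nodes:
Z(11) + R(16) → 27
U(22) + 27 → 49
W(44) + Q(48) → 92
49 + X(67) → 116
92 + 116 → 208
Total encoded bits = sum of merged weights = 27 + 49 + 92 + 116 + 208 = 492.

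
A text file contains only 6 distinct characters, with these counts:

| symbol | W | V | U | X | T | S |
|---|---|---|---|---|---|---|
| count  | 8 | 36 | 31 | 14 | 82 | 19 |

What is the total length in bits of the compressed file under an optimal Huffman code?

Build the Huffman tree bottom-up:
combine W(8), X(14) → 22
combine S(19), 22 → 41
combine U(31), V(36) → 67
combine 41, 67 → 108
combine T(82), 108 → 190
Each symbol's bit-cost is frequency × depth; summing gives 428 bits (equivalently 22 + 41 + 67 + 108 + 190).

428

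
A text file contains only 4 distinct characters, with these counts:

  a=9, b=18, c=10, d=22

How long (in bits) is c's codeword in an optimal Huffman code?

3

Build the tree from the bottom:
combine a(9), c(10) → 19
combine b(18), 19 → 37
combine d(22), 37 → 59
c sits 3 levels below the root, so its codeword is 3 bits.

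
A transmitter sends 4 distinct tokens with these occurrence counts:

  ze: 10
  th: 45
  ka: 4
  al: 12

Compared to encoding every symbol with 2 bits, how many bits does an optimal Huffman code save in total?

31

Fixed-length: 2 bits × 71 symbols = 142 bits.
Huffman merges:
merge ka(4) and ze(10): 14
merge al(12) and 14: 26
merge 26 and th(45): 71
Huffman total = 14 + 26 + 71 = 111 bits.
Saving = 142 − 111 = 31 bits.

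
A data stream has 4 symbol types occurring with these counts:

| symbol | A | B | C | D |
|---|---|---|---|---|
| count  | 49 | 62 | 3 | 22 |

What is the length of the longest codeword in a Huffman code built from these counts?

Merge the two lowest-weight nodes at each step:
C(3) + D(22) → 25
25 + A(49) → 74
B(62) + 74 → 136
Maximum depth reached is 3.

3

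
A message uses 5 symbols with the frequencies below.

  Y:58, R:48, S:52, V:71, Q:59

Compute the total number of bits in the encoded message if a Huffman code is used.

Greedily combine the two least-frequent nodes:
merge R(48) and S(52): 100
merge Y(58) and Q(59): 117
merge V(71) and 100: 171
merge 117 and 171: 288
Total encoded bits = sum of merged weights = 100 + 117 + 171 + 288 = 676.

676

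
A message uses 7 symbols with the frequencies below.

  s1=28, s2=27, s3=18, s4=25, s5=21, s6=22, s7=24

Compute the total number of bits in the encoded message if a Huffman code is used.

467

Build the Huffman tree bottom-up:
s3(18) + s5(21) → 39
s6(22) + s7(24) → 46
s4(25) + s2(27) → 52
s1(28) + 39 → 67
46 + 52 → 98
67 + 98 → 165
The encoded length is the sum of every internal node's weight: 39 + 46 + 52 + 67 + 98 + 165 = 467 bits.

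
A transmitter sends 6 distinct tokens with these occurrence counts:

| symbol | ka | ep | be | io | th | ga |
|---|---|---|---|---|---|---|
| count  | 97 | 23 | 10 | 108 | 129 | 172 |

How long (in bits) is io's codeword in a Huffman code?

Huffman merges, smallest pair first:
combine be(10), ep(23) → 33
combine 33, ka(97) → 130
combine io(108), th(129) → 237
combine 130, ga(172) → 302
combine 237, 302 → 539
The subtree containing io is merged 2 times, so code length = 2.

2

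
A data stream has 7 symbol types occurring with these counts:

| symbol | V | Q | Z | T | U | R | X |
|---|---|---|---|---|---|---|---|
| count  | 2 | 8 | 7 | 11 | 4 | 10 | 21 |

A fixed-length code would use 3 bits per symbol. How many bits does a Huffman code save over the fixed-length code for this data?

26

Fixed-length: 3 bits × 63 symbols = 189 bits.
Huffman merges:
V(2) + U(4) → 6
6 + Z(7) → 13
Q(8) + R(10) → 18
T(11) + 13 → 24
18 + X(21) → 39
24 + 39 → 63
Huffman total = 6 + 13 + 18 + 24 + 39 + 63 = 163 bits.
Saving = 189 − 163 = 26 bits.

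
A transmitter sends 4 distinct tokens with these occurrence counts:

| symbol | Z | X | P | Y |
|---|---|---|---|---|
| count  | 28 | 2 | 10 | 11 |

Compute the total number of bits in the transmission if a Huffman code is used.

Greedily combine the two least-frequent nodes:
combine X(2), P(10) → 12
combine Y(11), 12 → 23
combine 23, Z(28) → 51
Each symbol's bit-cost is frequency × depth; summing gives 86 bits (equivalently 12 + 23 + 51).

86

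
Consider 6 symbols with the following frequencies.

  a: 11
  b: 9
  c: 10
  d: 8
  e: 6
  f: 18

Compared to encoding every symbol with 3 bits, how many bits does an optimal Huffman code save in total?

Fixed-length: 3 bits × 62 symbols = 186 bits.
Huffman merges:
combine e(6), d(8) → 14
combine b(9), c(10) → 19
combine a(11), 14 → 25
combine f(18), 19 → 37
combine 25, 37 → 62
Huffman total = 14 + 19 + 25 + 37 + 62 = 157 bits.
Saving = 186 − 157 = 29 bits.

29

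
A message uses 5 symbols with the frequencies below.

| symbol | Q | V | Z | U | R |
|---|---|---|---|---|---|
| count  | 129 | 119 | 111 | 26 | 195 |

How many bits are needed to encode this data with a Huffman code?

1297

Greedily combine the two least-frequent nodes:
merge U(26) and Z(111): 137
merge V(119) and Q(129): 248
merge 137 and R(195): 332
merge 248 and 332: 580
The encoded length is the sum of every internal node's weight: 137 + 248 + 332 + 580 = 1297 bits.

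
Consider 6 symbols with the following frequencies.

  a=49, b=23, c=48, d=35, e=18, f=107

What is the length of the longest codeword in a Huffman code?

Merge the two lowest-weight nodes at each step:
combine e(18), b(23) → 41
combine d(35), 41 → 76
combine c(48), a(49) → 97
combine 76, 97 → 173
combine f(107), 173 → 280
The rarest symbols sit at the bottom; the longest codeword is 4 bits.

4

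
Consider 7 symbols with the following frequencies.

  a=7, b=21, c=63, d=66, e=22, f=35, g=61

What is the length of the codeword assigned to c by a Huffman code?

Build the tree from the bottom:
a(7) + b(21) → 28
e(22) + 28 → 50
f(35) + 50 → 85
g(61) + c(63) → 124
d(66) + 85 → 151
124 + 151 → 275
c's leaf is at depth 2, giving a 2-bit codeword.

2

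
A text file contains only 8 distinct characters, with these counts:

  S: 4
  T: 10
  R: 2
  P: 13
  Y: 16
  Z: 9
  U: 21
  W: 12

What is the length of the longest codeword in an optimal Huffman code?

5

Merge the two lowest-weight nodes at each step:
R(2) + S(4) → 6
6 + Z(9) → 15
T(10) + W(12) → 22
P(13) + 15 → 28
Y(16) + U(21) → 37
22 + 28 → 50
37 + 50 → 87
Maximum depth reached is 5.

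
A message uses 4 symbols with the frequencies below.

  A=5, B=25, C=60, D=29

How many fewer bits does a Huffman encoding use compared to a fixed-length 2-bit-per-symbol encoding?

Fixed-length: 2 bits × 119 symbols = 238 bits.
Huffman merges:
merge A(5) and B(25): 30
merge D(29) and 30: 59
merge 59 and C(60): 119
Huffman total = 30 + 59 + 119 = 208 bits.
Saving = 238 − 208 = 30 bits.

30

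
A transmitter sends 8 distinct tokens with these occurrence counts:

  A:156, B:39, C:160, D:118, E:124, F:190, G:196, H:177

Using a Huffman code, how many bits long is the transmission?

Greedily combine the two least-frequent nodes:
merge B(39) and D(118): 157
merge E(124) and A(156): 280
merge 157 and C(160): 317
merge H(177) and F(190): 367
merge G(196) and 280: 476
merge 317 and 367: 684
merge 476 and 684: 1160
Each symbol's bit-cost is frequency × depth; summing gives 3441 bits (equivalently 157 + 280 + 317 + 367 + 476 + 684 + 1160).

3441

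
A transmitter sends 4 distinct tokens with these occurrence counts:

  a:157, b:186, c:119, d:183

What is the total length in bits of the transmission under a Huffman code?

Greedily combine the two least-frequent nodes:
combine c(119), a(157) → 276
combine d(183), b(186) → 369
combine 276, 369 → 645
Each symbol's bit-cost is frequency × depth; summing gives 1290 bits (equivalently 276 + 369 + 645).

1290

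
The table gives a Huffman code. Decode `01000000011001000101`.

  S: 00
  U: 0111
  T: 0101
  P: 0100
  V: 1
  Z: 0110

Read left to right; each codeword is recognised as soon as it completes (prefix code):
  0100→P | 00→S | 00→S | 0110→Z | 0100→P | 0101→T
Decoded message: PSSZPT

PSSZPT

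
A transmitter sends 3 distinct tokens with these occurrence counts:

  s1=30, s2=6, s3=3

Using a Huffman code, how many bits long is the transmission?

48

Merge the two smallest weights repeatedly:
s3(3) + s2(6) → 9
9 + s1(30) → 39
Total encoded bits = sum of merged weights = 9 + 39 = 48.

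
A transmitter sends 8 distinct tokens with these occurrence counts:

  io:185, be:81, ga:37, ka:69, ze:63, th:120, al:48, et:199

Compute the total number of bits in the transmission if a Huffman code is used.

2239

Merge the two smallest weights repeatedly:
merge ga(37) and al(48): 85
merge ze(63) and ka(69): 132
merge be(81) and 85: 166
merge th(120) and 132: 252
merge 166 and io(185): 351
merge et(199) and 252: 451
merge 351 and 451: 802
The encoded length is the sum of every internal node's weight: 85 + 132 + 166 + 252 + 351 + 451 + 802 = 2239 bits.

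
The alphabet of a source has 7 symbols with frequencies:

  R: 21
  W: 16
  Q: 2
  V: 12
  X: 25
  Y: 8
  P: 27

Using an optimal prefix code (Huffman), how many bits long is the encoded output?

291

Greedily combine the two least-frequent nodes:
Q(2) + Y(8) → 10
10 + V(12) → 22
W(16) + R(21) → 37
22 + X(25) → 47
P(27) + 37 → 64
47 + 64 → 111
Each symbol's bit-cost is frequency × depth; summing gives 291 bits (equivalently 10 + 22 + 37 + 47 + 64 + 111).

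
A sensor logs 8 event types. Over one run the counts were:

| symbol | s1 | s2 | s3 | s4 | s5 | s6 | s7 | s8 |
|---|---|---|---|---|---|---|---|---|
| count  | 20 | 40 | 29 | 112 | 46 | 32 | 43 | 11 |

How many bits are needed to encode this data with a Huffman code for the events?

Build the Huffman tree bottom-up:
combine s8(11), s1(20) → 31
combine s3(29), 31 → 60
combine s6(32), s2(40) → 72
combine s7(43), s5(46) → 89
combine 60, 72 → 132
combine 89, s4(112) → 201
combine 132, 201 → 333
Each symbol's bit-cost is frequency × depth; summing gives 918 bits (equivalently 31 + 60 + 72 + 89 + 132 + 201 + 333).

918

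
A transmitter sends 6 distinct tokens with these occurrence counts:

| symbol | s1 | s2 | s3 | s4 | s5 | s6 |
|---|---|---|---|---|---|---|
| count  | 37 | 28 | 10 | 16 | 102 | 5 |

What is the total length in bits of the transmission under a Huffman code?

399

Greedily combine the two least-frequent nodes:
merge s6(5) and s3(10): 15
merge 15 and s4(16): 31
merge s2(28) and 31: 59
merge s1(37) and 59: 96
merge 96 and s5(102): 198
Total encoded bits = sum of merged weights = 15 + 31 + 59 + 96 + 198 = 399.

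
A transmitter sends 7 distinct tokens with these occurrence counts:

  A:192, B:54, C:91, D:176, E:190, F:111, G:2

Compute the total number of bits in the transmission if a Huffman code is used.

2093

Merge the two smallest weights repeatedly:
G(2) + B(54) → 56
56 + C(91) → 147
F(111) + 147 → 258
D(176) + E(190) → 366
A(192) + 258 → 450
366 + 450 → 816
Total encoded bits = sum of merged weights = 56 + 147 + 258 + 366 + 450 + 816 = 2093.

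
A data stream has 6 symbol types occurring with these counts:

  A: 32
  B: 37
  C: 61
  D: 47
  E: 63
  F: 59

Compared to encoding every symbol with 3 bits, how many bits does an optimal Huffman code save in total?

Fixed-length: 3 bits × 299 symbols = 897 bits.
Huffman merges:
merge A(32) and B(37): 69
merge D(47) and F(59): 106
merge C(61) and E(63): 124
merge 69 and 106: 175
merge 124 and 175: 299
Huffman total = 69 + 106 + 124 + 175 + 299 = 773 bits.
Saving = 897 − 773 = 124 bits.

124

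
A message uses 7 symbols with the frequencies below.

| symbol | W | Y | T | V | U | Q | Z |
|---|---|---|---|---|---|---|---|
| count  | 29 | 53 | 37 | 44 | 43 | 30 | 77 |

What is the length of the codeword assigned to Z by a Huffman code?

2

Build the tree from the bottom:
W(29) + Q(30) → 59
T(37) + U(43) → 80
V(44) + Y(53) → 97
59 + Z(77) → 136
80 + 97 → 177
136 + 177 → 313
Z sits 2 levels below the root, so its codeword is 2 bits.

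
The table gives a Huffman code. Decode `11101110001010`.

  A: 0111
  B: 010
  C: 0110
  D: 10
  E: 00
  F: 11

FDFDEDD

Read left to right; each codeword is recognised as soon as it completes (prefix code):
  11→F | 10→D | 11→F | 10→D | 00→E | 10→D | 10→D
Decoded message: FDFDEDD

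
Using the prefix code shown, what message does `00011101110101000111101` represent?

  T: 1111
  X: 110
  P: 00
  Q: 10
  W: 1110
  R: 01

Read left to right; each codeword is recognised as soon as it completes (prefix code):
  00→P | 01→R | 110→X | 1110→W | 10→Q | 10→Q | 00→P | 1111→T | 01→R
Decoded message: PRXWQQPTR

PRXWQQPTR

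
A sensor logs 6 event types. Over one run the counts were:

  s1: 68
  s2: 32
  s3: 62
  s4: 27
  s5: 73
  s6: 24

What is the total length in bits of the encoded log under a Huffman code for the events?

706

Build the Huffman tree bottom-up:
combine s6(24), s4(27) → 51
combine s2(32), 51 → 83
combine s3(62), s1(68) → 130
combine s5(73), 83 → 156
combine 130, 156 → 286
Total encoded bits = sum of merged weights = 51 + 83 + 130 + 156 + 286 = 706.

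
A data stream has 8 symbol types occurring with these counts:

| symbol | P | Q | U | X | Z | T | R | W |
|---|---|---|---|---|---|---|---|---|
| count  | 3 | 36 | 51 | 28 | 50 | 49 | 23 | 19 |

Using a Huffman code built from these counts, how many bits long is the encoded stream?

743

Greedily combine the two least-frequent nodes:
P(3) + W(19) → 22
22 + R(23) → 45
X(28) + Q(36) → 64
45 + T(49) → 94
Z(50) + U(51) → 101
64 + 94 → 158
101 + 158 → 259
The encoded length is the sum of every internal node's weight: 22 + 45 + 64 + 94 + 101 + 158 + 259 = 743 bits.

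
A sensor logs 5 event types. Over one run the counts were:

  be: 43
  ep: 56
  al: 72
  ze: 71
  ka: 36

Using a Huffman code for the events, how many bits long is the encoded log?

Merge the two smallest weights repeatedly:
combine ka(36), be(43) → 79
combine ep(56), ze(71) → 127
combine al(72), 79 → 151
combine 127, 151 → 278
Total encoded bits = sum of merged weights = 79 + 127 + 151 + 278 = 635.

635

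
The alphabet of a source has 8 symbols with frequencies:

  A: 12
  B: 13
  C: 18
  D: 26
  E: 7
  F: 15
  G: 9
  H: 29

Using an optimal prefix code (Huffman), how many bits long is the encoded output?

373

Build the Huffman tree bottom-up:
merge E(7) and G(9): 16
merge A(12) and B(13): 25
merge F(15) and 16: 31
merge C(18) and 25: 43
merge D(26) and H(29): 55
merge 31 and 43: 74
merge 55 and 74: 129
Total encoded bits = sum of merged weights = 16 + 25 + 31 + 43 + 55 + 74 + 129 = 373.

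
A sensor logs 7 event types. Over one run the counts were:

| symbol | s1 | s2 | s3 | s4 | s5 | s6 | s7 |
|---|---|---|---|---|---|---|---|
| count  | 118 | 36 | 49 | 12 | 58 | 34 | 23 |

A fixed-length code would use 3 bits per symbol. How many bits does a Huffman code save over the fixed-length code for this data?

141

Fixed-length: 3 bits × 330 symbols = 990 bits.
Huffman merges:
merge s4(12) and s7(23): 35
merge s6(34) and 35: 69
merge s2(36) and s3(49): 85
merge s5(58) and 69: 127
merge 85 and s1(118): 203
merge 127 and 203: 330
Huffman total = 35 + 69 + 85 + 127 + 203 + 330 = 849 bits.
Saving = 990 − 849 = 141 bits.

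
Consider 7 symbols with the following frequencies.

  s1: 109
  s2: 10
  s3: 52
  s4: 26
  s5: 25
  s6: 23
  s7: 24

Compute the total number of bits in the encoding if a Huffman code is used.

Build the Huffman tree bottom-up:
merge s2(10) and s6(23): 33
merge s7(24) and s5(25): 49
merge s4(26) and 33: 59
merge 49 and s3(52): 101
merge 59 and 101: 160
merge s1(109) and 160: 269
The encoded length is the sum of every internal node's weight: 33 + 49 + 59 + 101 + 160 + 269 = 671 bits.

671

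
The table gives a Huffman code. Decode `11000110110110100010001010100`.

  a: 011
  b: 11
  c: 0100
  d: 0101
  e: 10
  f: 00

bfaaaccdc

Read left to right; each codeword is recognised as soon as it completes (prefix code):
  11→b | 00→f | 011→a | 011→a | 011→a | 0100→c | 0100→c | 0101→d | 0100→c
Decoded message: bfaaaccdc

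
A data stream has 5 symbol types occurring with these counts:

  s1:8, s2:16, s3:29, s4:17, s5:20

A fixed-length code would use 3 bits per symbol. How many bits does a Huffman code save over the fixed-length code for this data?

Fixed-length: 3 bits × 90 symbols = 270 bits.
Huffman merges:
merge s1(8) and s2(16): 24
merge s4(17) and s5(20): 37
merge 24 and s3(29): 53
merge 37 and 53: 90
Huffman total = 24 + 37 + 53 + 90 = 204 bits.
Saving = 270 − 204 = 66 bits.

66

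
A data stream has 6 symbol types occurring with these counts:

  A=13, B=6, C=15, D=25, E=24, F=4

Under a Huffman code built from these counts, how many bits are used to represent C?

Repeatedly merge the two smallest:
merge F(4) and B(6): 10
merge 10 and A(13): 23
merge C(15) and 23: 38
merge E(24) and D(25): 49
merge 38 and 49: 87
C's leaf is at depth 2, giving a 2-bit codeword.

2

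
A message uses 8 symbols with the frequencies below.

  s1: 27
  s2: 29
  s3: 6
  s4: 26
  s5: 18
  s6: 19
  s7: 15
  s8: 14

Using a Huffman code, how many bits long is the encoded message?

453

Build the Huffman tree bottom-up:
merge s3(6) and s8(14): 20
merge s7(15) and s5(18): 33
merge s6(19) and 20: 39
merge s4(26) and s1(27): 53
merge s2(29) and 33: 62
merge 39 and 53: 92
merge 62 and 92: 154
Total encoded bits = sum of merged weights = 20 + 33 + 39 + 53 + 62 + 92 + 154 = 453.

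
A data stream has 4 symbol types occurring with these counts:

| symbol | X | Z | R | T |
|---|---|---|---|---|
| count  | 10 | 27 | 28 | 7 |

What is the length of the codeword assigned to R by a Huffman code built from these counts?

Huffman merges, smallest pair first:
T(7) + X(10) → 17
17 + Z(27) → 44
R(28) + 44 → 72
R is merged only at the final step, so code length = 1.

1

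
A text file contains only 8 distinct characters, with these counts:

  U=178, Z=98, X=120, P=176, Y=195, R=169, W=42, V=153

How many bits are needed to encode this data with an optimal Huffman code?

3338

Build the Huffman tree bottom-up:
W(42) + Z(98) → 140
X(120) + 140 → 260
V(153) + R(169) → 322
P(176) + U(178) → 354
Y(195) + 260 → 455
322 + 354 → 676
455 + 676 → 1131
Each symbol's bit-cost is frequency × depth; summing gives 3338 bits (equivalently 140 + 260 + 322 + 354 + 455 + 676 + 1131).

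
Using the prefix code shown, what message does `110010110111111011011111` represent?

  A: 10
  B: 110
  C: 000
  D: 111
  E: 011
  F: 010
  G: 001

Read left to right; each codeword is recognised as soon as it completes (prefix code):
  110→B | 010→F | 110→B | 111→D | 111→D | 011→E | 011→E | 111→D
Decoded message: BFBDDEED

BFBDDEED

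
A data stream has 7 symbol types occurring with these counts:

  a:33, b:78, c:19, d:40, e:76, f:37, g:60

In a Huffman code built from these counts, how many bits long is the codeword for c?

Build the tree from the bottom:
merge c(19) and a(33): 52
merge f(37) and d(40): 77
merge 52 and g(60): 112
merge e(76) and 77: 153
merge b(78) and 112: 190
merge 153 and 190: 343
c sits 4 levels below the root, so its codeword is 4 bits.

4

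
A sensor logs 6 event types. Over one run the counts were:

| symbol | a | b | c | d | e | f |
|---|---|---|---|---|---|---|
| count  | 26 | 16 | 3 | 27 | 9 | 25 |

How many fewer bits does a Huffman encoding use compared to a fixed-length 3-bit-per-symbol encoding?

Fixed-length: 3 bits × 106 symbols = 318 bits.
Huffman merges:
merge c(3) and e(9): 12
merge 12 and b(16): 28
merge f(25) and a(26): 51
merge d(27) and 28: 55
merge 51 and 55: 106
Huffman total = 12 + 28 + 51 + 55 + 106 = 252 bits.
Saving = 318 − 252 = 66 bits.

66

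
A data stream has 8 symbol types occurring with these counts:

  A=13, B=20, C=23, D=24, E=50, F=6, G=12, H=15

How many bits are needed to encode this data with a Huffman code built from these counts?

457

Greedily combine the two least-frequent nodes:
merge F(6) and G(12): 18
merge A(13) and H(15): 28
merge 18 and B(20): 38
merge C(23) and D(24): 47
merge 28 and 38: 66
merge 47 and E(50): 97
merge 66 and 97: 163
The encoded length is the sum of every internal node's weight: 18 + 28 + 38 + 47 + 66 + 97 + 163 = 457 bits.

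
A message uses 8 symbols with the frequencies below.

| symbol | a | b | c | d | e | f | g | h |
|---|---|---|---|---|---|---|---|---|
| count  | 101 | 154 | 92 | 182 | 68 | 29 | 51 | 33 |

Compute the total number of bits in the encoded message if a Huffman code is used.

1969

Merge the two smallest weights repeatedly:
combine f(29), h(33) → 62
combine g(51), 62 → 113
combine e(68), c(92) → 160
combine a(101), 113 → 214
combine b(154), 160 → 314
combine d(182), 214 → 396
combine 314, 396 → 710
Each symbol's bit-cost is frequency × depth; summing gives 1969 bits (equivalently 62 + 113 + 160 + 214 + 314 + 396 + 710).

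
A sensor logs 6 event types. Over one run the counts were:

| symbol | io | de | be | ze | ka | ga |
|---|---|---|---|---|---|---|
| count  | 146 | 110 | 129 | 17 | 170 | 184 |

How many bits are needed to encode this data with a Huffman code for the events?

1895

Greedily combine the two least-frequent nodes:
merge ze(17) and de(110): 127
merge 127 and be(129): 256
merge io(146) and ka(170): 316
merge ga(184) and 256: 440
merge 316 and 440: 756
Each symbol's bit-cost is frequency × depth; summing gives 1895 bits (equivalently 127 + 256 + 316 + 440 + 756).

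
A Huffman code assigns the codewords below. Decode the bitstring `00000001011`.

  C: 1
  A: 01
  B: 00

BBBAAC

Read left to right; each codeword is recognised as soon as it completes (prefix code):
  00→B | 00→B | 00→B | 01→A | 01→A | 1→C
Decoded message: BBBAAC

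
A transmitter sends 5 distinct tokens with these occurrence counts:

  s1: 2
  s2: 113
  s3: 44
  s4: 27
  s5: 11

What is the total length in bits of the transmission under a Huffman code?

334

Greedily combine the two least-frequent nodes:
combine s1(2), s5(11) → 13
combine 13, s4(27) → 40
combine 40, s3(44) → 84
combine 84, s2(113) → 197
Each symbol's bit-cost is frequency × depth; summing gives 334 bits (equivalently 13 + 40 + 84 + 197).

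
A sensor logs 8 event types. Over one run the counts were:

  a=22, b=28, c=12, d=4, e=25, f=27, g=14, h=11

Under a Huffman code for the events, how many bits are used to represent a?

Huffman merges, smallest pair first:
merge d(4) and h(11): 15
merge c(12) and g(14): 26
merge 15 and a(22): 37
merge e(25) and 26: 51
merge f(27) and b(28): 55
merge 37 and 51: 88
merge 55 and 88: 143
The subtree containing a is merged 3 times, so code length = 3.

3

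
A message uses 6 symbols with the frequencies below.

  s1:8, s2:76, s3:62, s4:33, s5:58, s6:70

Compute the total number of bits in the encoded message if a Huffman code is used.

Build the Huffman tree bottom-up:
s1(8) + s4(33) → 41
41 + s5(58) → 99
s3(62) + s6(70) → 132
s2(76) + 99 → 175
132 + 175 → 307
Total encoded bits = sum of merged weights = 41 + 99 + 132 + 175 + 307 = 754.

754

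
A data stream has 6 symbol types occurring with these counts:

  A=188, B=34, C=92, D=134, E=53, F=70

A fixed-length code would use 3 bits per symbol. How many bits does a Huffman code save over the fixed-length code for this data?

Fixed-length: 3 bits × 571 symbols = 1713 bits.
Huffman merges:
merge B(34) and E(53): 87
merge F(70) and 87: 157
merge C(92) and D(134): 226
merge 157 and A(188): 345
merge 226 and 345: 571
Huffman total = 87 + 157 + 226 + 345 + 571 = 1386 bits.
Saving = 1713 − 1386 = 327 bits.

327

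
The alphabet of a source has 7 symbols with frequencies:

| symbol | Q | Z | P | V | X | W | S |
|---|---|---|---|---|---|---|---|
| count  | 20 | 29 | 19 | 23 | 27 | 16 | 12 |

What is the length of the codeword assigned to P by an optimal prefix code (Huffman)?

Repeatedly merge the two smallest:
merge S(12) and W(16): 28
merge P(19) and Q(20): 39
merge V(23) and X(27): 50
merge 28 and Z(29): 57
merge 39 and 50: 89
merge 57 and 89: 146
P sits 3 levels below the root, so its codeword is 3 bits.

3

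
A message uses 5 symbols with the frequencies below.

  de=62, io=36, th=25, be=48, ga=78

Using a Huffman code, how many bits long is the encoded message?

Merge the two smallest weights repeatedly:
th(25) + io(36) → 61
be(48) + 61 → 109
de(62) + ga(78) → 140
109 + 140 → 249
The encoded length is the sum of every internal node's weight: 61 + 109 + 140 + 249 = 559 bits.

559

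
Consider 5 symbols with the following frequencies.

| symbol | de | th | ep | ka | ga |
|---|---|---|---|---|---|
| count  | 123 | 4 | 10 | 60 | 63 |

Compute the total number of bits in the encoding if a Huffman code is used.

485

Merge the two smallest weights repeatedly:
combine th(4), ep(10) → 14
combine 14, ka(60) → 74
combine ga(63), 74 → 137
combine de(123), 137 → 260
Each symbol's bit-cost is frequency × depth; summing gives 485 bits (equivalently 14 + 74 + 137 + 260).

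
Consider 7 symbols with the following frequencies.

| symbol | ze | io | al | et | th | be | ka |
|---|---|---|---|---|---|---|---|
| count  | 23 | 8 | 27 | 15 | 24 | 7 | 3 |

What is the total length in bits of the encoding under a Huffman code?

275

Greedily combine the two least-frequent nodes:
merge ka(3) and be(7): 10
merge io(8) and 10: 18
merge et(15) and 18: 33
merge ze(23) and th(24): 47
merge al(27) and 33: 60
merge 47 and 60: 107
Each symbol's bit-cost is frequency × depth; summing gives 275 bits (equivalently 10 + 18 + 33 + 47 + 60 + 107).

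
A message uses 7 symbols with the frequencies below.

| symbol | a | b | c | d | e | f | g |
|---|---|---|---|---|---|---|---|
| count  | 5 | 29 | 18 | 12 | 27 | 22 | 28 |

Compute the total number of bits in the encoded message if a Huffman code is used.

Greedily combine the two least-frequent nodes:
a(5) + d(12) → 17
17 + c(18) → 35
f(22) + e(27) → 49
g(28) + b(29) → 57
35 + 49 → 84
57 + 84 → 141
Total encoded bits = sum of merged weights = 17 + 35 + 49 + 57 + 84 + 141 = 383.

383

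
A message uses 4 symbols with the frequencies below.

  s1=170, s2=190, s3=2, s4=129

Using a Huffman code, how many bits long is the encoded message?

Greedily combine the two least-frequent nodes:
combine s3(2), s4(129) → 131
combine 131, s1(170) → 301
combine s2(190), 301 → 491
Total encoded bits = sum of merged weights = 131 + 301 + 491 = 923.

923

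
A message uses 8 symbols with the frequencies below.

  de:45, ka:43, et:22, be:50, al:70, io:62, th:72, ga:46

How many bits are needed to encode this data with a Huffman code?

Greedily combine the two least-frequent nodes:
merge et(22) and ka(43): 65
merge de(45) and ga(46): 91
merge be(50) and io(62): 112
merge 65 and al(70): 135
merge th(72) and 91: 163
merge 112 and 135: 247
merge 163 and 247: 410
The encoded length is the sum of every internal node's weight: 65 + 91 + 112 + 135 + 163 + 247 + 410 = 1223 bits.

1223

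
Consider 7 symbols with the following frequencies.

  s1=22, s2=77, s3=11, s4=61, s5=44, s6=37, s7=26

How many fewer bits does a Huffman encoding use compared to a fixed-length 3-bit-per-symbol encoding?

105

Fixed-length: 3 bits × 278 symbols = 834 bits.
Huffman merges:
s3(11) + s1(22) → 33
s7(26) + 33 → 59
s6(37) + s5(44) → 81
59 + s4(61) → 120
s2(77) + 81 → 158
120 + 158 → 278
Huffman total = 33 + 59 + 81 + 120 + 158 + 278 = 729 bits.
Saving = 834 − 729 = 105 bits.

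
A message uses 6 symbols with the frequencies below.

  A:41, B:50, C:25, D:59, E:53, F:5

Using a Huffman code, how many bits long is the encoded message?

Greedily combine the two least-frequent nodes:
merge F(5) and C(25): 30
merge 30 and A(41): 71
merge B(50) and E(53): 103
merge D(59) and 71: 130
merge 103 and 130: 233
The encoded length is the sum of every internal node's weight: 30 + 71 + 103 + 130 + 233 = 567 bits.

567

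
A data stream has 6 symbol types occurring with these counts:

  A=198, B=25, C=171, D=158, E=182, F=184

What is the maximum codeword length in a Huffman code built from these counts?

Merge the two lowest-weight nodes at each step:
merge B(25) and D(158): 183
merge C(171) and E(182): 353
merge 183 and F(184): 367
merge A(198) and 353: 551
merge 367 and 551: 918
The rarest symbols sit at the bottom; the longest codeword is 3 bits.

3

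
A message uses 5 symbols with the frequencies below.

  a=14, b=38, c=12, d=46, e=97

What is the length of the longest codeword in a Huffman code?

4

Merge the two lowest-weight nodes at each step:
combine c(12), a(14) → 26
combine 26, b(38) → 64
combine d(46), 64 → 110
combine e(97), 110 → 207
Maximum depth reached is 4.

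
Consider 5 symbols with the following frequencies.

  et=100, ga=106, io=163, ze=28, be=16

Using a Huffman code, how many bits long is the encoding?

Greedily combine the two least-frequent nodes:
be(16) + ze(28) → 44
44 + et(100) → 144
ga(106) + 144 → 250
io(163) + 250 → 413
The encoded length is the sum of every internal node's weight: 44 + 144 + 250 + 413 = 851 bits.

851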